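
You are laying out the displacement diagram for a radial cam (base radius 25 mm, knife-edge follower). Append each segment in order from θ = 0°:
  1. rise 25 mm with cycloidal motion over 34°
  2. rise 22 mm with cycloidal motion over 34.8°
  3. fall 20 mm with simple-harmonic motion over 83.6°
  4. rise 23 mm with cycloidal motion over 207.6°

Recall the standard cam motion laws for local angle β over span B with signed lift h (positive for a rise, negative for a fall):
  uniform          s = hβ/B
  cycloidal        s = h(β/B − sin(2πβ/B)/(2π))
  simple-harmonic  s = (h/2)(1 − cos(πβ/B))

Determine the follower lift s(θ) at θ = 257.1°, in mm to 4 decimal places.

seg 1 [0°–34°] cycloidal, h=25: full span → s += 25 → s = 25.0000
seg 2 [34°–68.8°] cycloidal, h=22: full span → s += 22 → s = 47.0000
seg 3 [68.8°–152.4°] simple-harmonic, h=-20: full span → s += -20 → s = 27.0000
seg 4 [152.4°–360°] cycloidal, h=23: θ=257.1° here. β=104.7, B=207.6. 23·(0.5043 − sin(2π·0.5043)/(2π)) = 11.6994 → s = 38.6994

38.6994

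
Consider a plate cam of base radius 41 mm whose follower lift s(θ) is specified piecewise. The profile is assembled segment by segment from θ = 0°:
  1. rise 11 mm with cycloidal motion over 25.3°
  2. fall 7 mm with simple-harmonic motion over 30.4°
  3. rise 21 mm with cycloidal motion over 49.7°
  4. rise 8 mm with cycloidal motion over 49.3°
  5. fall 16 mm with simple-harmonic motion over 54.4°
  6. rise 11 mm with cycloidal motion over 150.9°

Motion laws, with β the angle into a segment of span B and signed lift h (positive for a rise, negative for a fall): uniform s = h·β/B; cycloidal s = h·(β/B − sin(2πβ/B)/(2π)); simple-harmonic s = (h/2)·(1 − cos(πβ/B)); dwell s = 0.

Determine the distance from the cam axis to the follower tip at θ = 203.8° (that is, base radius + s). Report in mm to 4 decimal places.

seg 1 [0°–25.3°] cycloidal, h=11: full span → s += 11 → s = 11.0000
seg 2 [25.3°–55.7°] simple-harmonic, h=-7: full span → s += -7 → s = 4.0000
seg 3 [55.7°–105.4°] cycloidal, h=21: full span → s += 21 → s = 25.0000
seg 4 [105.4°–154.7°] cycloidal, h=8: full span → s += 8 → s = 33.0000
seg 5 [154.7°–209.1°] simple-harmonic, h=-16: θ=203.8° here. β=49.1, B=54.4. -16/2·(1 − cos(π·0.9026)) = -15.6282 → s = 17.3718
radial distance = base radius + s = 41 + 17.3718 = 58.3718

58.3718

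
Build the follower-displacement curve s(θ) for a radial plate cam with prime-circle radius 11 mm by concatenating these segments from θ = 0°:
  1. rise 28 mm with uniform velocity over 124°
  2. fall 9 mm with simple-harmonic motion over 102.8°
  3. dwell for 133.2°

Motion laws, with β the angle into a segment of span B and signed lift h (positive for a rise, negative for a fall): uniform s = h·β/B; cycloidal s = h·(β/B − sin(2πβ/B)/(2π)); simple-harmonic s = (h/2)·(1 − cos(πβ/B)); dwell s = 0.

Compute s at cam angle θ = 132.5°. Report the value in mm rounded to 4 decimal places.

seg 1 [0°–124°] uniform, h=28: full span → s += 28 → s = 28.0000
seg 2 [124°–226.8°] simple-harmonic, h=-9: θ=132.5° here. β=8.5, B=102.8. -9/2·(1 − cos(π·0.0827)) = -0.1510 → s = 27.8490

27.8490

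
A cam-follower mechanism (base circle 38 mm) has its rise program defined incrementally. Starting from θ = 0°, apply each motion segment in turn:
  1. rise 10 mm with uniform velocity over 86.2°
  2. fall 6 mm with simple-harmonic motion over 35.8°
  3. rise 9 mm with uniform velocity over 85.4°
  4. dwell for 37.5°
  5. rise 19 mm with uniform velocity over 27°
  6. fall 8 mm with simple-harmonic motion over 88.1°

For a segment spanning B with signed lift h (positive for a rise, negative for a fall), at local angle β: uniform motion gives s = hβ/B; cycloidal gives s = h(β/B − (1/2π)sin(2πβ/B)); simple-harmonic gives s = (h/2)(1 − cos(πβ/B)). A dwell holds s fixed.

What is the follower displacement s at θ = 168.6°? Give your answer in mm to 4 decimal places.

seg 1 [0°–86.2°] uniform, h=10: full span → s += 10 → s = 10.0000
seg 2 [86.2°–122°] simple-harmonic, h=-6: full span → s += -6 → s = 4.0000
seg 3 [122°–207.4°] uniform, h=9: θ=168.6° here. β=46.6, B=85.4. 9·46.6/85.4 = 4.9110 → s = 8.9110

8.9110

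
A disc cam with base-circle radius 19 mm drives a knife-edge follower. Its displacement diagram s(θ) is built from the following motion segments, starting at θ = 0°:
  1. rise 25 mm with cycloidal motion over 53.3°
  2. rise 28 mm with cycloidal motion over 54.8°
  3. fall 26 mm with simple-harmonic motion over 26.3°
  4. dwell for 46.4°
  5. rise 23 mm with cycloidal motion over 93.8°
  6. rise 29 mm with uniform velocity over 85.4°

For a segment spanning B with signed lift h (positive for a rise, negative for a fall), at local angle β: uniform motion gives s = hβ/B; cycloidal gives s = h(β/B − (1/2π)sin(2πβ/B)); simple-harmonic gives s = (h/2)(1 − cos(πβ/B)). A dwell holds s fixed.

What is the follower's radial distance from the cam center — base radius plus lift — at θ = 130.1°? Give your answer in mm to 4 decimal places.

seg 1 [0°–53.3°] cycloidal, h=25: full span → s += 25 → s = 25.0000
seg 2 [53.3°–108.1°] cycloidal, h=28: full span → s += 28 → s = 53.0000
seg 3 [108.1°–134.4°] simple-harmonic, h=-26: θ=130.1° here. β=22, B=26.3. -26/2·(1 − cos(π·0.8365)) = -24.3225 → s = 28.6775
radial distance = base radius + s = 19 + 28.6775 = 47.6775

47.6775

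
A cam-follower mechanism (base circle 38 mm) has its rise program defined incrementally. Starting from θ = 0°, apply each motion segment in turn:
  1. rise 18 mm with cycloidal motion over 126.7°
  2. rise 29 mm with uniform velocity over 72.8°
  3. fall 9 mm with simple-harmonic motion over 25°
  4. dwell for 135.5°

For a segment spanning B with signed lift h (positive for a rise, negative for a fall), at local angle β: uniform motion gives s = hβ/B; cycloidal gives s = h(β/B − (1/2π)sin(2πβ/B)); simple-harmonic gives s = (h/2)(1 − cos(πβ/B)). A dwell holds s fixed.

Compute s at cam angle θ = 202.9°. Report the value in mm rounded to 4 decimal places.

seg 1 [0°–126.7°] cycloidal, h=18: full span → s += 18 → s = 18.0000
seg 2 [126.7°–199.5°] uniform, h=29: full span → s += 29 → s = 47.0000
seg 3 [199.5°–224.5°] simple-harmonic, h=-9: θ=202.9° here. β=3.4, B=25. -9/2·(1 − cos(π·0.1360)) = -0.4045 → s = 46.5955

46.5955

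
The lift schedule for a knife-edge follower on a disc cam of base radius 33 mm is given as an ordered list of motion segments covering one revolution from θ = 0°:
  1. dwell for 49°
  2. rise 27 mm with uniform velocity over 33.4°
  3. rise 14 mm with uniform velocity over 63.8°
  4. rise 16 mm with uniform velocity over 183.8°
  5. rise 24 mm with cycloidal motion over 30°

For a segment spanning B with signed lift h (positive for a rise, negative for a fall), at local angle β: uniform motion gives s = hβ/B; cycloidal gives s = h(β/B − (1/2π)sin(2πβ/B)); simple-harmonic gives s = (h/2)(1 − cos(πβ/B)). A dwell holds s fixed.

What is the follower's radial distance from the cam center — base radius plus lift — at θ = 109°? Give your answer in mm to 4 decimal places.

seg 1 [0°–49°] dwell: s stays 0.0000
seg 2 [49°–82.4°] uniform, h=27: full span → s += 27 → s = 27.0000
seg 3 [82.4°–146.2°] uniform, h=14: θ=109° here. β=26.6, B=63.8. 14·26.6/63.8 = 5.8370 → s = 32.8370
radial distance = base radius + s = 33 + 32.8370 = 65.8370

65.8370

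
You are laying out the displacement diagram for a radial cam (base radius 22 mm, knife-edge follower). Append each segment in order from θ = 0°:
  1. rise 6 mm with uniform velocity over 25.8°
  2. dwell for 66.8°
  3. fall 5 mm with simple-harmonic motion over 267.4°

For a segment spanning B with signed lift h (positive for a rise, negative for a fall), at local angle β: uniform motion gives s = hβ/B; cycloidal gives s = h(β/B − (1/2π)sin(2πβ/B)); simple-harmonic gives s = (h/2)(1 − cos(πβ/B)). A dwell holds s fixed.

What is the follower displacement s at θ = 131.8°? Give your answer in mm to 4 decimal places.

seg 1 [0°–25.8°] uniform, h=6: full span → s += 6 → s = 6.0000
seg 2 [25.8°–92.6°] dwell: s stays 6.0000
seg 3 [92.6°–360°] simple-harmonic, h=-5: θ=131.8° here. β=39.2, B=267.4. -5/2·(1 − cos(π·0.1466)) = -0.2605 → s = 5.7395

5.7395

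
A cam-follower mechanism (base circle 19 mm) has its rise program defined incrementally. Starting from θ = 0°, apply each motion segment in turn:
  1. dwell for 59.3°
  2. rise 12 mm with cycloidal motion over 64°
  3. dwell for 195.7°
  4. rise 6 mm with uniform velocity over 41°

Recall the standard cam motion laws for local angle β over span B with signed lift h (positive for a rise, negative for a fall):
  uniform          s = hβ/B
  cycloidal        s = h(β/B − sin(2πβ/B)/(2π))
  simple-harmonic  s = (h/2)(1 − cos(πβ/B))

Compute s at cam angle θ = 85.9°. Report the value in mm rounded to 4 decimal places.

seg 1 [0°–59.3°] dwell: s stays 0.0000
seg 2 [59.3°–123.3°] cycloidal, h=12: θ=85.9° here. β=26.6, B=64. 12·(0.4156 − sin(2π·0.4156)/(2π)) = 4.0218 → s = 4.0218

4.0218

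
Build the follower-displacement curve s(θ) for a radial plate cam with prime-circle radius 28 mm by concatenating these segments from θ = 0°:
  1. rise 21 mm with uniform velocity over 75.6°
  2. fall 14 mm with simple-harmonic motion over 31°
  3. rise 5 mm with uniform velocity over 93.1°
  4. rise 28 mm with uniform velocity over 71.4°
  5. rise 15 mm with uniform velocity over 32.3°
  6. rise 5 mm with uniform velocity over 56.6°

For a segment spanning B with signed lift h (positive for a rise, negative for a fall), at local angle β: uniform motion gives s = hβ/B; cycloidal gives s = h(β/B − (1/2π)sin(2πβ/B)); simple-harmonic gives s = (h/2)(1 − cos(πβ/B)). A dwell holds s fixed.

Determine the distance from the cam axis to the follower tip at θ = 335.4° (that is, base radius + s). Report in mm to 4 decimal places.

seg 1 [0°–75.6°] uniform, h=21: full span → s += 21 → s = 21.0000
seg 2 [75.6°–106.6°] simple-harmonic, h=-14: full span → s += -14 → s = 7.0000
seg 3 [106.6°–199.7°] uniform, h=5: full span → s += 5 → s = 12.0000
seg 4 [199.7°–271.1°] uniform, h=28: full span → s += 28 → s = 40.0000
seg 5 [271.1°–303.4°] uniform, h=15: full span → s += 15 → s = 55.0000
seg 6 [303.4°–360°] uniform, h=5: θ=335.4° here. β=32, B=56.6. 5·32/56.6 = 2.8269 → s = 57.8269
radial distance = base radius + s = 28 + 57.8269 = 85.8269

85.8269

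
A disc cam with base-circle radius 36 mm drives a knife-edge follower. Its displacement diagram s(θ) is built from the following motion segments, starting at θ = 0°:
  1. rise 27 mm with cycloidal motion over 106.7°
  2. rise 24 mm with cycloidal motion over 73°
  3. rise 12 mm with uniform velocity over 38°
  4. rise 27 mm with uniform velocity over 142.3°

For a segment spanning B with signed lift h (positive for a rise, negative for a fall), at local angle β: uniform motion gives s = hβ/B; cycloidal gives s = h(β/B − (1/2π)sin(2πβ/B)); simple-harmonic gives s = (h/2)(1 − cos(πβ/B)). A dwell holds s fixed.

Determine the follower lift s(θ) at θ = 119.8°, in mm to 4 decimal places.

seg 1 [0°–106.7°] cycloidal, h=27: full span → s += 27 → s = 27.0000
seg 2 [106.7°–179.7°] cycloidal, h=24: θ=119.8° here. β=13.1, B=73. 24·(0.1795 − sin(2π·0.1795)/(2π)) = 0.8563 → s = 27.8563

27.8563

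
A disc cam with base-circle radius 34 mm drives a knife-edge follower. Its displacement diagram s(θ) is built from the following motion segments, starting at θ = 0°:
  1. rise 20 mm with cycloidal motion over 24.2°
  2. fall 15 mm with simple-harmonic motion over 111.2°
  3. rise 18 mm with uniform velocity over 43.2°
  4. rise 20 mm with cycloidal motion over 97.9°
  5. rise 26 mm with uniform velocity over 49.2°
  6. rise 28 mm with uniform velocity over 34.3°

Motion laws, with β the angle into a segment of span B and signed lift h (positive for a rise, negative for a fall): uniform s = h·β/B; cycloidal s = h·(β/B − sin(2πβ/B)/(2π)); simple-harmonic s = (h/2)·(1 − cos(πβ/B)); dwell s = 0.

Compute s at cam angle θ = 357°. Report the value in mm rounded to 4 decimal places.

seg 1 [0°–24.2°] cycloidal, h=20: full span → s += 20 → s = 20.0000
seg 2 [24.2°–135.4°] simple-harmonic, h=-15: full span → s += -15 → s = 5.0000
seg 3 [135.4°–178.6°] uniform, h=18: full span → s += 18 → s = 23.0000
seg 4 [178.6°–276.5°] cycloidal, h=20: full span → s += 20 → s = 43.0000
seg 5 [276.5°–325.7°] uniform, h=26: full span → s += 26 → s = 69.0000
seg 6 [325.7°–360°] uniform, h=28: θ=357° here. β=31.3, B=34.3. 28·31.3/34.3 = 25.5510 → s = 94.5510

94.5510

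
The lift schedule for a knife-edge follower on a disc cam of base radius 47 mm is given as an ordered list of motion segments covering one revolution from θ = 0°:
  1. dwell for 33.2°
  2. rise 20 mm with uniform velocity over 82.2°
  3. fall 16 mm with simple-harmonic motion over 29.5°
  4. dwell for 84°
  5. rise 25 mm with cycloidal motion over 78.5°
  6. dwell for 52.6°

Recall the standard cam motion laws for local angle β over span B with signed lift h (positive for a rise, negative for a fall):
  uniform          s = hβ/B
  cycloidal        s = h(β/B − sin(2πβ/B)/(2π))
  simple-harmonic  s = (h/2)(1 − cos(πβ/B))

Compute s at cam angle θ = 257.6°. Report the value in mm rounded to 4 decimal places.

seg 1 [0°–33.2°] dwell: s stays 0.0000
seg 2 [33.2°–115.4°] uniform, h=20: full span → s += 20 → s = 20.0000
seg 3 [115.4°–144.9°] simple-harmonic, h=-16: full span → s += -16 → s = 4.0000
seg 4 [144.9°–228.9°] dwell: s stays 4.0000
seg 5 [228.9°–307.4°] cycloidal, h=25: θ=257.6° here. β=28.7, B=78.5. 25·(0.3656 − sin(2π·0.3656)/(2π)) = 6.1656 → s = 10.1656

10.1656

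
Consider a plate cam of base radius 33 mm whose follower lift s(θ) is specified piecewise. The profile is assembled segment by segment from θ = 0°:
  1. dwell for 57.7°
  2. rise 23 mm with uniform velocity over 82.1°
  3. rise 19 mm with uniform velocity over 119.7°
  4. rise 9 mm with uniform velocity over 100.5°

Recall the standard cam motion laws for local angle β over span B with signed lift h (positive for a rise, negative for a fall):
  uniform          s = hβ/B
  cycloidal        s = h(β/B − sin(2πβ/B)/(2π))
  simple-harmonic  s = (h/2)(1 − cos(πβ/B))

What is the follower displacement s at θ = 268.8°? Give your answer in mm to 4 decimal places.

seg 1 [0°–57.7°] dwell: s stays 0.0000
seg 2 [57.7°–139.8°] uniform, h=23: full span → s += 23 → s = 23.0000
seg 3 [139.8°–259.5°] uniform, h=19: full span → s += 19 → s = 42.0000
seg 4 [259.5°–360°] uniform, h=9: θ=268.8° here. β=9.3, B=100.5. 9·9.3/100.5 = 0.8328 → s = 42.8328

42.8328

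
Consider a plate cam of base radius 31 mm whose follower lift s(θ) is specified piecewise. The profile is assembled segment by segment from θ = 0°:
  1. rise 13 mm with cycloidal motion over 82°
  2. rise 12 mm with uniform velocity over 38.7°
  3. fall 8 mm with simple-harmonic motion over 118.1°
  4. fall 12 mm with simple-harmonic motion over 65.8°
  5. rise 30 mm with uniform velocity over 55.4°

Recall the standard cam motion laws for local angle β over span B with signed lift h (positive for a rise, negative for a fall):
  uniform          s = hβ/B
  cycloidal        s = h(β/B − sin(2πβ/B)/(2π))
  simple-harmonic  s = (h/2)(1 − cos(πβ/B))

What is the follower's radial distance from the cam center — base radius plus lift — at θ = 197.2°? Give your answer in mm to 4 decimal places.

seg 1 [0°–82°] cycloidal, h=13: full span → s += 13 → s = 13.0000
seg 2 [82°–120.7°] uniform, h=12: full span → s += 12 → s = 25.0000
seg 3 [120.7°–238.8°] simple-harmonic, h=-8: θ=197.2° here. β=76.5, B=118.1. -8/2·(1 − cos(π·0.6478)) = -5.7908 → s = 19.2092
radial distance = base radius + s = 31 + 19.2092 = 50.2092

50.2092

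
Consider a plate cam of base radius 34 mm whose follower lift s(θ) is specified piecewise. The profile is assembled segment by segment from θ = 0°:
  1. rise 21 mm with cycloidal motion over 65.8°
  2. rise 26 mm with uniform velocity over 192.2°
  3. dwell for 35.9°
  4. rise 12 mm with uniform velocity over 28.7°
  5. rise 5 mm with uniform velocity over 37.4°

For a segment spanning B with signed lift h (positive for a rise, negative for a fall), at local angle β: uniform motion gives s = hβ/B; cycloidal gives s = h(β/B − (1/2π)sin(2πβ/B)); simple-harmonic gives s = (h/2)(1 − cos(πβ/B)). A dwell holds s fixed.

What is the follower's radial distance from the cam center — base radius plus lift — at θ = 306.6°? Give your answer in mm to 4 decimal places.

seg 1 [0°–65.8°] cycloidal, h=21: full span → s += 21 → s = 21.0000
seg 2 [65.8°–258°] uniform, h=26: full span → s += 26 → s = 47.0000
seg 3 [258°–293.9°] dwell: s stays 47.0000
seg 4 [293.9°–322.6°] uniform, h=12: θ=306.6° here. β=12.7, B=28.7. 12·12.7/28.7 = 5.3101 → s = 52.3101
radial distance = base radius + s = 34 + 52.3101 = 86.3101

86.3101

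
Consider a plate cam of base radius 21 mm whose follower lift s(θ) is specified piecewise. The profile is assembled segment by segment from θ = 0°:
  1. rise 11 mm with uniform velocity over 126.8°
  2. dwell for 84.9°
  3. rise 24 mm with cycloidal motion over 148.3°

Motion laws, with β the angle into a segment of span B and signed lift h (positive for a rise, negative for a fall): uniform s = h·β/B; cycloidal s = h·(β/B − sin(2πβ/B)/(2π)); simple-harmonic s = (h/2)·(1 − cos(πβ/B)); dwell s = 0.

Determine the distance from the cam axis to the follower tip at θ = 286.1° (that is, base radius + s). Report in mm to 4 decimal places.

seg 1 [0°–126.8°] uniform, h=11: full span → s += 11 → s = 11.0000
seg 2 [126.8°–211.7°] dwell: s stays 11.0000
seg 3 [211.7°–360°] cycloidal, h=24: θ=286.1° here. β=74.4, B=148.3. 24·(0.5017 − sin(2π·0.5017)/(2π)) = 12.0809 → s = 23.0809
radial distance = base radius + s = 21 + 23.0809 = 44.0809

44.0809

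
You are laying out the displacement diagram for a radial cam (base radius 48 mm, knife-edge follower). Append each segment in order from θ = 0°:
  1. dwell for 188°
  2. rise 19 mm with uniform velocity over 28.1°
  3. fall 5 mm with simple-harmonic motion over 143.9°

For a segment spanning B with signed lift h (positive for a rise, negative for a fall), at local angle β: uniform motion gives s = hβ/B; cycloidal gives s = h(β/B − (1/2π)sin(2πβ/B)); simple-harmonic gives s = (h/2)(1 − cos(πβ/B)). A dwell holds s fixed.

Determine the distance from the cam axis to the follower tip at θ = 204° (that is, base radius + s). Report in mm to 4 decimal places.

seg 1 [0°–188°] dwell: s stays 0.0000
seg 2 [188°–216.1°] uniform, h=19: θ=204° here. β=16, B=28.1. 19·16/28.1 = 10.8185 → s = 10.8185
radial distance = base radius + s = 48 + 10.8185 = 58.8185

58.8185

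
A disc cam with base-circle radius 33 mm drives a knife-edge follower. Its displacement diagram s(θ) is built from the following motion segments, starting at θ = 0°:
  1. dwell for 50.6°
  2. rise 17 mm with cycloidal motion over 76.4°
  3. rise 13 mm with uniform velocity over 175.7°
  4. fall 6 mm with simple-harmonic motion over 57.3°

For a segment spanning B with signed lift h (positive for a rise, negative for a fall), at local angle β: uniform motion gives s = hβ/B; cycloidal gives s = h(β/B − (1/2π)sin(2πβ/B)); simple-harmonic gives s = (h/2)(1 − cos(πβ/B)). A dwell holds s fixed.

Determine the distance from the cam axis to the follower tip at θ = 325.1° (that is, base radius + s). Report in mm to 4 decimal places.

seg 1 [0°–50.6°] dwell: s stays 0.0000
seg 2 [50.6°–127°] cycloidal, h=17: full span → s += 17 → s = 17.0000
seg 3 [127°–302.7°] uniform, h=13: full span → s += 13 → s = 30.0000
seg 4 [302.7°–360°] simple-harmonic, h=-6: θ=325.1° here. β=22.4, B=57.3. -6/2·(1 − cos(π·0.3909)) = -1.9920 → s = 28.0080
radial distance = base radius + s = 33 + 28.0080 = 61.0080

61.0080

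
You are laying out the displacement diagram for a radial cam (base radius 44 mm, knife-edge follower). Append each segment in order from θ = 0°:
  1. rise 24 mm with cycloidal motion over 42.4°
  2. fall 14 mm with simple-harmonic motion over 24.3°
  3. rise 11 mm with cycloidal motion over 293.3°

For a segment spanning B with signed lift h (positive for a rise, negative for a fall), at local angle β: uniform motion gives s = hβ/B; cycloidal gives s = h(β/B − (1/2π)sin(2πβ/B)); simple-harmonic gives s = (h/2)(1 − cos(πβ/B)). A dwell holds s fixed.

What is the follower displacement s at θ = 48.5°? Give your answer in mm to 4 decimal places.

seg 1 [0°–42.4°] cycloidal, h=24: full span → s += 24 → s = 24.0000
seg 2 [42.4°–66.7°] simple-harmonic, h=-14: θ=48.5° here. β=6.1, B=24.3. -14/2·(1 − cos(π·0.2510)) = -2.0663 → s = 21.9337

21.9337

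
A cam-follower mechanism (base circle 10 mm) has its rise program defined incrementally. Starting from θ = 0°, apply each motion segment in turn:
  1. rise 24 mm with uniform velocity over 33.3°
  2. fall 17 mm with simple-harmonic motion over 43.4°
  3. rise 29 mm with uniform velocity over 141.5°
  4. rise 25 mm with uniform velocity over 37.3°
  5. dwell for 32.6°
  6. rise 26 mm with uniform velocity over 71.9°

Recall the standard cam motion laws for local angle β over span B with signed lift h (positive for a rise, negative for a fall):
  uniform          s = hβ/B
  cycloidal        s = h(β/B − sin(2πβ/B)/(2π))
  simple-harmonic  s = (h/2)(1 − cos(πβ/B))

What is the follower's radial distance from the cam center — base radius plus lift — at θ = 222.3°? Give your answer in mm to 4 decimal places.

seg 1 [0°–33.3°] uniform, h=24: full span → s += 24 → s = 24.0000
seg 2 [33.3°–76.7°] simple-harmonic, h=-17: full span → s += -17 → s = 7.0000
seg 3 [76.7°–218.2°] uniform, h=29: full span → s += 29 → s = 36.0000
seg 4 [218.2°–255.5°] uniform, h=25: θ=222.3° here. β=4.1, B=37.3. 25·4.1/37.3 = 2.7480 → s = 38.7480
radial distance = base radius + s = 10 + 38.7480 = 48.7480

48.7480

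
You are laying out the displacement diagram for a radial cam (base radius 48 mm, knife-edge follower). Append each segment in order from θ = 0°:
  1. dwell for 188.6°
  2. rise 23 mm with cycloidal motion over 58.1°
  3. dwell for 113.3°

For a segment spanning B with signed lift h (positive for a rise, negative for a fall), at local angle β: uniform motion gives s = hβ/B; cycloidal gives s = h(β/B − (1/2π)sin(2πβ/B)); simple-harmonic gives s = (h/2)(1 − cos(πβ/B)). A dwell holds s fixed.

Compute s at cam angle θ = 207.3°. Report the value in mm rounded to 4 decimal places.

seg 1 [0°–188.6°] dwell: s stays 0.0000
seg 2 [188.6°–246.7°] cycloidal, h=23: θ=207.3° here. β=18.7, B=58.1. 23·(0.3219 − sin(2π·0.3219)/(2π)) = 4.1090 → s = 4.1090

4.1090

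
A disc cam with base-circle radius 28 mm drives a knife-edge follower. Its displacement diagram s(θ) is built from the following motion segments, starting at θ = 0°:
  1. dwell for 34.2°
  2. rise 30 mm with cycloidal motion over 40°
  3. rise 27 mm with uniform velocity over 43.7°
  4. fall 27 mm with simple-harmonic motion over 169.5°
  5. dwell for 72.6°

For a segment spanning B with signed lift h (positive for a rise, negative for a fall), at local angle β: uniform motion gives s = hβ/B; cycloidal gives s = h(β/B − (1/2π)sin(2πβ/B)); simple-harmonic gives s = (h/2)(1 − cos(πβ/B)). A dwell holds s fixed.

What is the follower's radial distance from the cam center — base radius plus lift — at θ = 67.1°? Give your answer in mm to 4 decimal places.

seg 1 [0°–34.2°] dwell: s stays 0.0000
seg 2 [34.2°–74.2°] cycloidal, h=30: θ=67.1° here. β=32.9, B=40. 30·(0.8225 − sin(2π·0.8225)/(2π)) = 28.9628 → s = 28.9628
radial distance = base radius + s = 28 + 28.9628 = 56.9628

56.9628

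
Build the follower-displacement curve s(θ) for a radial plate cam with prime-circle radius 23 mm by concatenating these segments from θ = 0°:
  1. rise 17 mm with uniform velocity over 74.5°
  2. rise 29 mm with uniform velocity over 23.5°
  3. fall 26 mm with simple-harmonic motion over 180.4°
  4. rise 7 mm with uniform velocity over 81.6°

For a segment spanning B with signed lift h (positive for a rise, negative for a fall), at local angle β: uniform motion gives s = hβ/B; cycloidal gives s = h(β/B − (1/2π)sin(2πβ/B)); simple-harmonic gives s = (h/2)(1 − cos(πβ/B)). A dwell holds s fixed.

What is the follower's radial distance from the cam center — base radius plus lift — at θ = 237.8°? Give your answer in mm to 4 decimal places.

seg 1 [0°–74.5°] uniform, h=17: full span → s += 17 → s = 17.0000
seg 2 [74.5°–98°] uniform, h=29: full span → s += 29 → s = 46.0000
seg 3 [98°–278.4°] simple-harmonic, h=-26: θ=237.8° here. β=139.8, B=180.4. -26/2·(1 − cos(π·0.7749)) = -22.8838 → s = 23.1162
radial distance = base radius + s = 23 + 23.1162 = 46.1162

46.1162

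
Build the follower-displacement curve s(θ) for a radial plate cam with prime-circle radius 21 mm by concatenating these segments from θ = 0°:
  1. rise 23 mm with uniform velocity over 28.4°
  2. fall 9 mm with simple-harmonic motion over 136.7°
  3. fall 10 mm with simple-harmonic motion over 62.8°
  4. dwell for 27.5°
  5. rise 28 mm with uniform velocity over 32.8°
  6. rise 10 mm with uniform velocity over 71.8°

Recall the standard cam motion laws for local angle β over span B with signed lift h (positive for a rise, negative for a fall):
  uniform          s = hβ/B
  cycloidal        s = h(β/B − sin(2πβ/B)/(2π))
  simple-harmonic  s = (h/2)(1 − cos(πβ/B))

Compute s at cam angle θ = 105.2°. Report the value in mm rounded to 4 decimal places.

seg 1 [0°–28.4°] uniform, h=23: full span → s += 23 → s = 23.0000
seg 2 [28.4°–165.1°] simple-harmonic, h=-9: θ=105.2° here. β=76.8, B=136.7. -9/2·(1 − cos(π·0.5618)) = -5.3684 → s = 17.6316

17.6316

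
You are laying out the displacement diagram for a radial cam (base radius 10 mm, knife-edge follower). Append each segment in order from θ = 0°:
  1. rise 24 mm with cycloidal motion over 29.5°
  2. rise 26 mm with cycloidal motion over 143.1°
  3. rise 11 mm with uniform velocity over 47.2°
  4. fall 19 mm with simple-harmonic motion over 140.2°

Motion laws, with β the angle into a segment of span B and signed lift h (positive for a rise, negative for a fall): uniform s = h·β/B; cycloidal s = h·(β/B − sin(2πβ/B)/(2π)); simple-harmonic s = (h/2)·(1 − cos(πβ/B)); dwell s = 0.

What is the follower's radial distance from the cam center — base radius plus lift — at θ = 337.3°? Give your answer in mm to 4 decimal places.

seg 1 [0°–29.5°] cycloidal, h=24: full span → s += 24 → s = 24.0000
seg 2 [29.5°–172.6°] cycloidal, h=26: full span → s += 26 → s = 50.0000
seg 3 [172.6°–219.8°] uniform, h=11: full span → s += 11 → s = 61.0000
seg 4 [219.8°–360°] simple-harmonic, h=-19: θ=337.3° here. β=117.5, B=140.2. -19/2·(1 − cos(π·0.8381)) = -17.7973 → s = 43.2027
radial distance = base radius + s = 10 + 43.2027 = 53.2027

53.2027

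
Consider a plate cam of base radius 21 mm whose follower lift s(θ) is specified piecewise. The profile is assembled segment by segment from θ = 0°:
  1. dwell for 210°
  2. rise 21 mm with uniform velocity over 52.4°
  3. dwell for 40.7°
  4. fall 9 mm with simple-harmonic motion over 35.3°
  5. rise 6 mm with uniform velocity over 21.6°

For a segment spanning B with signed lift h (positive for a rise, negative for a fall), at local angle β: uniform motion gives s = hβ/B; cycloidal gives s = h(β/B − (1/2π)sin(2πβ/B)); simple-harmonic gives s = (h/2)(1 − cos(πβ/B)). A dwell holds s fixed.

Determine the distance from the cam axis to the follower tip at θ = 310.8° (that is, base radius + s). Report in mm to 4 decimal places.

seg 1 [0°–210°] dwell: s stays 0.0000
seg 2 [210°–262.4°] uniform, h=21: full span → s += 21 → s = 21.0000
seg 3 [262.4°–303.1°] dwell: s stays 21.0000
seg 4 [303.1°–338.4°] simple-harmonic, h=-9: θ=310.8° here. β=7.7, B=35.3. -9/2·(1 − cos(π·0.2181)) = -1.0159 → s = 19.9841
radial distance = base radius + s = 21 + 19.9841 = 40.9841

40.9841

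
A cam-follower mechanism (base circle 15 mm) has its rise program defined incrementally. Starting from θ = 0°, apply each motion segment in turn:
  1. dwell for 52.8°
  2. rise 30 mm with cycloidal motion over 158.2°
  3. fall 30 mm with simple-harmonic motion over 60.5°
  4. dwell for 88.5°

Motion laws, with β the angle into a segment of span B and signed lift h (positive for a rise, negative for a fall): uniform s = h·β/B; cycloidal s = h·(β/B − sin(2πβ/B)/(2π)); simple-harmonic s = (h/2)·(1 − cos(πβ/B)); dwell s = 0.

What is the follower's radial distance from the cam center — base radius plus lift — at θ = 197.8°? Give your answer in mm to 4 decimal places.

seg 1 [0°–52.8°] dwell: s stays 0.0000
seg 2 [52.8°–211°] cycloidal, h=30: θ=197.8° here. β=145, B=158.2. 30·(0.9166 − sin(2π·0.9166)/(2π)) = 29.8869 → s = 29.8869
radial distance = base radius + s = 15 + 29.8869 = 44.8869

44.8869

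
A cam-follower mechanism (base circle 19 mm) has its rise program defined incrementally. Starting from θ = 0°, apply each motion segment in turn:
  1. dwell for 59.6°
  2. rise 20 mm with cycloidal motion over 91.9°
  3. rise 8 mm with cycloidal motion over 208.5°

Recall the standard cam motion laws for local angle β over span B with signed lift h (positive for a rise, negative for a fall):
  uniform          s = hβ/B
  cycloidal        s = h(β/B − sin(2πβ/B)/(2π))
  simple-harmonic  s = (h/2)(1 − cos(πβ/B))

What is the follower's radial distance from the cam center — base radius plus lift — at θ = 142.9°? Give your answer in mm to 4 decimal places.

seg 1 [0°–59.6°] dwell: s stays 0.0000
seg 2 [59.6°–151.5°] cycloidal, h=20: θ=142.9° here. β=83.3, B=91.9. 20·(0.9064 − sin(2π·0.9064)/(2π)) = 19.8940 → s = 19.8940
radial distance = base radius + s = 19 + 19.8940 = 38.8940

38.8940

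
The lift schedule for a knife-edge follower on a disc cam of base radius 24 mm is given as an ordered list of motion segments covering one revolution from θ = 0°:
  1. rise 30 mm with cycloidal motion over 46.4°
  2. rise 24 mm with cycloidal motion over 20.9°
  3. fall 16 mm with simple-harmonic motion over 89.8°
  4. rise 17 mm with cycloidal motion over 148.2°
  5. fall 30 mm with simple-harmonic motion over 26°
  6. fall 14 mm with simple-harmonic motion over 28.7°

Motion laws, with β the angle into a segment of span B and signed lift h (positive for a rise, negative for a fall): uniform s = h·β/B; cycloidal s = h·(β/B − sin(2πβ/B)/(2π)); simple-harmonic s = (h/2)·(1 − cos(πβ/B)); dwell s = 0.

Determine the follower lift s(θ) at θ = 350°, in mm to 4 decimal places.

seg 1 [0°–46.4°] cycloidal, h=30: full span → s += 30 → s = 30.0000
seg 2 [46.4°–67.3°] cycloidal, h=24: full span → s += 24 → s = 54.0000
seg 3 [67.3°–157.1°] simple-harmonic, h=-16: full span → s += -16 → s = 38.0000
seg 4 [157.1°–305.3°] cycloidal, h=17: full span → s += 17 → s = 55.0000
seg 5 [305.3°–331.3°] simple-harmonic, h=-30: full span → s += -30 → s = 25.0000
seg 6 [331.3°–360°] simple-harmonic, h=-14: θ=350° here. β=18.7, B=28.7. -14/2·(1 − cos(π·0.6516)) = -10.2086 → s = 14.7914

14.7914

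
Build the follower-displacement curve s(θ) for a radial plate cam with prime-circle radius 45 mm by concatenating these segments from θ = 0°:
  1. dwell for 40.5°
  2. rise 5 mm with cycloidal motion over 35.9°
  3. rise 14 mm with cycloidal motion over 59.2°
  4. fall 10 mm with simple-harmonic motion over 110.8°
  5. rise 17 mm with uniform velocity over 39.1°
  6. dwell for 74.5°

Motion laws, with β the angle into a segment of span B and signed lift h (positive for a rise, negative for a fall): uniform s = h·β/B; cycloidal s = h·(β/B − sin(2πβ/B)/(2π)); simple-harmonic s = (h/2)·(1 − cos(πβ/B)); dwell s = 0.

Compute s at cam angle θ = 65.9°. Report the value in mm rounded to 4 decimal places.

seg 1 [0°–40.5°] dwell: s stays 0.0000
seg 2 [40.5°–76.4°] cycloidal, h=5: θ=65.9° here. β=25.4, B=35.9. 5·(0.7075 − sin(2π·0.7075)/(2π)) = 4.3052 → s = 4.3052

4.3052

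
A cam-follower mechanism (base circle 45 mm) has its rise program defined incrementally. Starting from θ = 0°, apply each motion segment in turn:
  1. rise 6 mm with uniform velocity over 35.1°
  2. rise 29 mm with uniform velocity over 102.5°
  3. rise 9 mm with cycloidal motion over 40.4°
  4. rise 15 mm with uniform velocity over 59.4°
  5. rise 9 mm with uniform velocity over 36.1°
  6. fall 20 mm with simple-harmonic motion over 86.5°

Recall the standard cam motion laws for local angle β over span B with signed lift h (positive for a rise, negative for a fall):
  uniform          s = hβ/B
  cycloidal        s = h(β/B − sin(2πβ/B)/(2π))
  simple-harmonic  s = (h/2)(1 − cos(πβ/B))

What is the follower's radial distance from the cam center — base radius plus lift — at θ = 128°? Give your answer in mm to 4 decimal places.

seg 1 [0°–35.1°] uniform, h=6: full span → s += 6 → s = 6.0000
seg 2 [35.1°–137.6°] uniform, h=29: θ=128° here. β=92.9, B=102.5. 29·92.9/102.5 = 26.2839 → s = 32.2839
radial distance = base radius + s = 45 + 32.2839 = 77.2839

77.2839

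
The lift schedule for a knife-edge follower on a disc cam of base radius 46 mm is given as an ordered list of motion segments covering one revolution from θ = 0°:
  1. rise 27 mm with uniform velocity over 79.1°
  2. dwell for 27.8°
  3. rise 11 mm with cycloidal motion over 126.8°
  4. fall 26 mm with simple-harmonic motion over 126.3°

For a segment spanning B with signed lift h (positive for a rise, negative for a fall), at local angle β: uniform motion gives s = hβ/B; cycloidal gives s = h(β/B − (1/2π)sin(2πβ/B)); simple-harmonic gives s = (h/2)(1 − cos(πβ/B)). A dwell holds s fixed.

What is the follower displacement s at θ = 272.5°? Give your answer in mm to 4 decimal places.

seg 1 [0°–79.1°] uniform, h=27: full span → s += 27 → s = 27.0000
seg 2 [79.1°–106.9°] dwell: s stays 27.0000
seg 3 [106.9°–233.7°] cycloidal, h=11: full span → s += 11 → s = 38.0000
seg 4 [233.7°–360°] simple-harmonic, h=-26: θ=272.5° here. β=38.8, B=126.3. -26/2·(1 − cos(π·0.3072)) = -5.5988 → s = 32.4012

32.4012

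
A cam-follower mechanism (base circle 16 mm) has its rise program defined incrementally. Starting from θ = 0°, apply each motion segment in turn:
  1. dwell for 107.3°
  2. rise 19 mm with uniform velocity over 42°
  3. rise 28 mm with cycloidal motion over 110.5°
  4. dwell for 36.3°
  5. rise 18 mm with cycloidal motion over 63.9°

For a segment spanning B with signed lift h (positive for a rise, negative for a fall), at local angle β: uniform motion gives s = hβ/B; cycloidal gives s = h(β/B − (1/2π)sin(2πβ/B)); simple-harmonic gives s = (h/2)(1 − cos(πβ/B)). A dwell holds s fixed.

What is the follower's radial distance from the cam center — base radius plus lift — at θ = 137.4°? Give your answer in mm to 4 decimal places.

seg 1 [0°–107.3°] dwell: s stays 0.0000
seg 2 [107.3°–149.3°] uniform, h=19: θ=137.4° here. β=30.1, B=42. 19·30.1/42 = 13.6167 → s = 13.6167
radial distance = base radius + s = 16 + 13.6167 = 29.6167

29.6167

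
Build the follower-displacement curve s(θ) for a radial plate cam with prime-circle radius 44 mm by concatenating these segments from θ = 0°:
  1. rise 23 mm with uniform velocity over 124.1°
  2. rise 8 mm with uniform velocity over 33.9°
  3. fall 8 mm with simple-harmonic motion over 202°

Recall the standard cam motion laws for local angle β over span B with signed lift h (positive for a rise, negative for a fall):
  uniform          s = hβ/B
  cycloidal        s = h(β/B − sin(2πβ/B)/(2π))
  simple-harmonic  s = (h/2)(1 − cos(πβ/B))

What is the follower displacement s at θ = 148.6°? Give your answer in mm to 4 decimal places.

seg 1 [0°–124.1°] uniform, h=23: full span → s += 23 → s = 23.0000
seg 2 [124.1°–158°] uniform, h=8: θ=148.6° here. β=24.5, B=33.9. 8·24.5/33.9 = 5.7817 → s = 28.7817

28.7817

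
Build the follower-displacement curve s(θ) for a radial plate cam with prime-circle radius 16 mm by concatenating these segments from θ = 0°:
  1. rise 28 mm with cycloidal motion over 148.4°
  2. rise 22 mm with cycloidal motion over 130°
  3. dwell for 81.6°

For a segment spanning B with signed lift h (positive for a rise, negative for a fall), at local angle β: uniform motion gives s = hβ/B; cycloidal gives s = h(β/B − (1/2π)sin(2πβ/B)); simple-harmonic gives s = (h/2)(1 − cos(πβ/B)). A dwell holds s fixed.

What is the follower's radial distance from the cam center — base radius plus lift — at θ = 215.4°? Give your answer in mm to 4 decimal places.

seg 1 [0°–148.4°] cycloidal, h=28: full span → s += 28 → s = 28.0000
seg 2 [148.4°–278.4°] cycloidal, h=22: θ=215.4° here. β=67, B=130. 22·(0.5154 − sin(2π·0.5154)/(2π)) = 11.6764 → s = 39.6764
radial distance = base radius + s = 16 + 39.6764 = 55.6764

55.6764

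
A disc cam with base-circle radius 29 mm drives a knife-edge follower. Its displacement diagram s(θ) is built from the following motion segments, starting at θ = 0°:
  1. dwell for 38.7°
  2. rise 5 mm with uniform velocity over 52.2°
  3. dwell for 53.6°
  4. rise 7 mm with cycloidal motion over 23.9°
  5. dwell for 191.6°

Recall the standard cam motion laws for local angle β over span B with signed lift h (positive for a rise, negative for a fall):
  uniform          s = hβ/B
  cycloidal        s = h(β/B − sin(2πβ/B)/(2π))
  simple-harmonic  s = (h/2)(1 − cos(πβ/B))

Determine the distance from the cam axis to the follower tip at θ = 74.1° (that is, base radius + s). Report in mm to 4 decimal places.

seg 1 [0°–38.7°] dwell: s stays 0.0000
seg 2 [38.7°–90.9°] uniform, h=5: θ=74.1° here. β=35.4, B=52.2. 5·35.4/52.2 = 3.3908 → s = 3.3908
radial distance = base radius + s = 29 + 3.3908 = 32.3908

32.3908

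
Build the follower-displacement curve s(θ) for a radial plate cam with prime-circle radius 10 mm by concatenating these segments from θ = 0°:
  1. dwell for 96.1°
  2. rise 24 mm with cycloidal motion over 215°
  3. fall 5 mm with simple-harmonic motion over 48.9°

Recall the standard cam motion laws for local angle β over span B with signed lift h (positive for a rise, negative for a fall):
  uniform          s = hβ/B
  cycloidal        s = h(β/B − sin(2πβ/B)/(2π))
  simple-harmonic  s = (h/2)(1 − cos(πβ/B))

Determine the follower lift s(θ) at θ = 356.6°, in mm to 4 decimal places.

seg 1 [0°–96.1°] dwell: s stays 0.0000
seg 2 [96.1°–311.1°] cycloidal, h=24: full span → s += 24 → s = 24.0000
seg 3 [311.1°–360°] simple-harmonic, h=-5: θ=356.6° here. β=45.5, B=48.9. -5/2·(1 − cos(π·0.9305)) = -4.9406 → s = 19.0594

19.0594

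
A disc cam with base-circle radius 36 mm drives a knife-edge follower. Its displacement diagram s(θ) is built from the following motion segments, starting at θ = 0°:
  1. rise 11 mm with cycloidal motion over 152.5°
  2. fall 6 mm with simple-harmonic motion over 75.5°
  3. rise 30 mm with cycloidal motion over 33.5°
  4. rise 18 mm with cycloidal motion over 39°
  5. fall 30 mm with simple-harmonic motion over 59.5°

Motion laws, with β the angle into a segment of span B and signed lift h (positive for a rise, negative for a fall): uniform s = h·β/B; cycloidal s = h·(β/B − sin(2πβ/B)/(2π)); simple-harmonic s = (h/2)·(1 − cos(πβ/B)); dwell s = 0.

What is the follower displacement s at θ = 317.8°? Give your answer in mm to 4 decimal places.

seg 1 [0°–152.5°] cycloidal, h=11: full span → s += 11 → s = 11.0000
seg 2 [152.5°–228°] simple-harmonic, h=-6: full span → s += -6 → s = 5.0000
seg 3 [228°–261.5°] cycloidal, h=30: full span → s += 30 → s = 35.0000
seg 4 [261.5°–300.5°] cycloidal, h=18: full span → s += 18 → s = 53.0000
seg 5 [300.5°–360°] simple-harmonic, h=-30: θ=317.8° here. β=17.3, B=59.5. -30/2·(1 − cos(π·0.2908)) = -5.8346 → s = 47.1654

47.1654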